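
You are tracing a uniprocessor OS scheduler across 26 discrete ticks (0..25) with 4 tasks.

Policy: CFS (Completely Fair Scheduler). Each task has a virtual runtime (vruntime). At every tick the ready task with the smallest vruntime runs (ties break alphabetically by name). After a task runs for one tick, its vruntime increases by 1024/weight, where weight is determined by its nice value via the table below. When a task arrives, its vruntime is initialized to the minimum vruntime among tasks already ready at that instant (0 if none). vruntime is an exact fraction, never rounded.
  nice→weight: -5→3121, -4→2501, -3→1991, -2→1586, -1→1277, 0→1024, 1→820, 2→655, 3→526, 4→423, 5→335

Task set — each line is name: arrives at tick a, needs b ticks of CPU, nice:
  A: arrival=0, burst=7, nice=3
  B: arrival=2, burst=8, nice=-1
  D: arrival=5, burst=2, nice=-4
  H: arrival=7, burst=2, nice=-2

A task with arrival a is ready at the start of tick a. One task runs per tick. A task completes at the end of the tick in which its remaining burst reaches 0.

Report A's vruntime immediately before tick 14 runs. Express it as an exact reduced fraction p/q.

t=0: vr[A=0] → run A
t=1: vr[A=512/263] → run A
t=2: vr[A=1024/263 B=1024/263] → run A
t=3: vr[A=1536/263 B=1024/263] → run B
t=4: vr[A=1536/263 B=1576960/335851] → run B
t=5: vr[A=1536/263 B=1846272/335851 D=1846272/335851] → run B
t=6: vr[A=1536/263 B=2115584/335851 D=1846272/335851] → run D
t=7: vr[A=1536/263 B=2115584/335851 D=4961437696/839963351 H=1536/263] → run A
t=8: vr[A=2048/263 B=2115584/335851 D=4961437696/839963351 H=1536/263] → run H
t=9: vr[A=2048/263 B=2115584/335851 D=4961437696/839963351 H=1352704/208559] → run D
t=10: vr[A=2048/263 B=2115584/335851 H=1352704/208559] → run B
t=11: vr[A=2048/263 B=2384896/335851 H=1352704/208559] → run H
t=12: vr[A=2048/263 B=2384896/335851] → run B
t=13: vr[A=2048/263 B=2654208/335851] → run A
t=14: vr[A=2560/263 B=2654208/335851] → run B
t=15: vr[A=2560/263 B=2923520/335851] → run B
t=16: vr[A=2560/263 B=3192832/335851] → run B
t=17: vr[A=2560/263] → run A
t=18: vr[A=3072/263] → run A
t=19: (idle)
t=20: (idle)
t=21: (idle)
t=22: (idle)
t=23: (idle)
t=24: (idle)
t=25: (idle)

vruntime(A, start of tick 14) = 2560/263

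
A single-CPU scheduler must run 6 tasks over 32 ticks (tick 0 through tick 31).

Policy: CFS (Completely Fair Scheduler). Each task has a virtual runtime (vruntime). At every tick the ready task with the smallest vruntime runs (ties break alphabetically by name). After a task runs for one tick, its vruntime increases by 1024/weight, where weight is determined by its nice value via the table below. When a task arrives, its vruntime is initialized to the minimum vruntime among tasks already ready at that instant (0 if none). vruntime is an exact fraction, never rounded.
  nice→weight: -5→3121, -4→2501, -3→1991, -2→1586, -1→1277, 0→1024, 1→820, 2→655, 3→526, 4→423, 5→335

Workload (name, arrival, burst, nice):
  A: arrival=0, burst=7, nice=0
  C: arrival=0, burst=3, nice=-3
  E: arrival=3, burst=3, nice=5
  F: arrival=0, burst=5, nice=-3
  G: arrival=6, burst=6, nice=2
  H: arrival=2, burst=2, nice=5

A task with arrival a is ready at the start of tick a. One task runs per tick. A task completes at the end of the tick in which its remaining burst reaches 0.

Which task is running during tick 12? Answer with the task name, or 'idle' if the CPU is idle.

t=0: vr[A=0 C=0 F=0] → run A
t=1: vr[A=1 C=0 F=0] → run C
t=2: vr[A=1 C=1024/1991 F=0 H=0] → run F
t=3: vr[A=1 C=1024/1991 E=0 F=1024/1991 H=0] → run E
t=4: vr[A=1 C=1024/1991 E=1024/335 F=1024/1991 H=0] → run H
t=5: vr[A=1 C=1024/1991 E=1024/335 F=1024/1991 H=1024/335] → run C
t=6: vr[A=1 C=2048/1991 E=1024/335 F=1024/1991 G=1024/1991 H=1024/335] → run F
t=7: vr[A=1 C=2048/1991 E=1024/335 F=2048/1991 G=1024/1991 H=1024/335] → run G
t=8: vr[A=1 C=2048/1991 E=1024/335 F=2048/1991 G=2709504/1304105 H=1024/335] → run A
t=9: vr[A=2 C=2048/1991 E=1024/335 F=2048/1991 G=2709504/1304105 H=1024/335] → run C
t=10: vr[A=2 E=1024/335 F=2048/1991 G=2709504/1304105 H=1024/335] → run F
t=11: vr[A=2 E=1024/335 F=3072/1991 G=2709504/1304105 H=1024/335] → run F
t=12: vr[A=2 E=1024/335 F=4096/1991 G=2709504/1304105 H=1024/335] → run A
t=13: vr[A=3 E=1024/335 F=4096/1991 G=2709504/1304105 H=1024/335] → run F
t=14: vr[A=3 E=1024/335 G=2709504/1304105 H=1024/335] → run G
t=15: vr[A=3 E=1024/335 G=4748288/1304105 H=1024/335] → run A
t=16: vr[A=4 E=1024/335 G=4748288/1304105 H=1024/335] → run E
t=17: vr[A=4 E=2048/335 G=4748288/1304105 H=1024/335] → run H
t=18: vr[A=4 E=2048/335 G=4748288/1304105] → run G
t=19: vr[A=4 E=2048/335 G=6787072/1304105] → run A
t=20: vr[A=5 E=2048/335 G=6787072/1304105] → run A
t=21: vr[A=6 E=2048/335 G=6787072/1304105] → run G
t=22: vr[A=6 E=2048/335 G=8825856/1304105] → run A
t=23: vr[E=2048/335 G=8825856/1304105] → run E
t=24: vr[G=8825856/1304105] → run G
t=25: vr[G=2172928/260821] → run G
t=26: (idle)
t=27: (idle)
t=28: (idle)
t=29: (idle)
t=30: (idle)
t=31: (idle)

running at tick 12 = A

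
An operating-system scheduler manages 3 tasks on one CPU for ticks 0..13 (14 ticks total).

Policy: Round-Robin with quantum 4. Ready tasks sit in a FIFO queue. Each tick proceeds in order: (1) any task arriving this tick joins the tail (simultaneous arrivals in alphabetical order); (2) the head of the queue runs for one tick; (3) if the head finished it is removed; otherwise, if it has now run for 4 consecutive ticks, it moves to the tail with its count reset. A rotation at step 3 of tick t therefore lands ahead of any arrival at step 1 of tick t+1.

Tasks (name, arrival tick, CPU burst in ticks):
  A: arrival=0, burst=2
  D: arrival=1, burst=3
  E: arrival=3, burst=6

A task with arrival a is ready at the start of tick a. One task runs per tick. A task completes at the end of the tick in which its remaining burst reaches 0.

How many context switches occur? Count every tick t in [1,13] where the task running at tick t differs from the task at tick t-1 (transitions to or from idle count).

context switches = 3

t=0: queue=[A] q_used=0 → run A
t=1: queue=[A,D] q_used=1 → run A
t=2: queue=[D] q_used=0 → run D
t=3: queue=[D,E] q_used=1 → run D
t=4: queue=[D,E] q_used=2 → run D
t=5: queue=[E] q_used=0 → run E
t=6: queue=[E] q_used=1 → run E
t=7: queue=[E] q_used=2 → run E
t=8: queue=[E] q_used=3 → run E
t=9: queue=[E] q_used=0 → run E
t=10: queue=[E] q_used=1 → run E
t=11: (idle)
t=12: (idle)
t=13: (idle)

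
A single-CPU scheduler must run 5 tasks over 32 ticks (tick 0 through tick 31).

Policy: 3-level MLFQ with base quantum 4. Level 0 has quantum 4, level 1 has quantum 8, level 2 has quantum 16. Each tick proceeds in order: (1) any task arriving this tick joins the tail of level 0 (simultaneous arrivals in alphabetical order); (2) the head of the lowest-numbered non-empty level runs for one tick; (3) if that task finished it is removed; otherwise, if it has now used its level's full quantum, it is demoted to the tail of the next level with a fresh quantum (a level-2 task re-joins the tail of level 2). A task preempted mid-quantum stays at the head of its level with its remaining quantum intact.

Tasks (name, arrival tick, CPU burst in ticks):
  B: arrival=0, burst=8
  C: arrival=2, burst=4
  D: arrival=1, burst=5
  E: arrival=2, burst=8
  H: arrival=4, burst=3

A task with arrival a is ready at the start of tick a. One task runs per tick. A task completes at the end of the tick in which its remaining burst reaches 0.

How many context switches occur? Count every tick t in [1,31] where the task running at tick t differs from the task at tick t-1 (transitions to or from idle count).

context switches = 8

t=0: L0/L1/L2 = B/-/- → run B
t=1: L0/L1/L2 = BD/-/- → run B
t=2: L0/L1/L2 = BDCE/-/- → run B
t=3: L0/L1/L2 = BDCE/-/- → run B
t=4: L0/L1/L2 = DCEH/B/- → run D
t=5: L0/L1/L2 = DCEH/B/- → run D
t=6: L0/L1/L2 = DCEH/B/- → run D
t=7: L0/L1/L2 = DCEH/B/- → run D
t=8: L0/L1/L2 = CEH/BD/- → run C
t=9: L0/L1/L2 = CEH/BD/- → run C
t=10: L0/L1/L2 = CEH/BD/- → run C
t=11: L0/L1/L2 = CEH/BD/- → run C
t=12: L0/L1/L2 = EH/BD/- → run E
t=13: L0/L1/L2 = EH/BD/- → run E
t=14: L0/L1/L2 = EH/BD/- → run E
t=15: L0/L1/L2 = EH/BD/- → run E
t=16: L0/L1/L2 = H/BDE/- → run H
t=17: L0/L1/L2 = H/BDE/- → run H
t=18: L0/L1/L2 = H/BDE/- → run H
t=19: L0/L1/L2 = -/BDE/- → run B
t=20: L0/L1/L2 = -/BDE/- → run B
t=21: L0/L1/L2 = -/BDE/- → run B
t=22: L0/L1/L2 = -/BDE/- → run B
t=23: L0/L1/L2 = -/DE/- → run D
t=24: L0/L1/L2 = -/E/- → run E
t=25: L0/L1/L2 = -/E/- → run E
t=26: L0/L1/L2 = -/E/- → run E
t=27: L0/L1/L2 = -/E/- → run E
t=28: (idle)
t=29: (idle)
t=30: (idle)
t=31: (idle)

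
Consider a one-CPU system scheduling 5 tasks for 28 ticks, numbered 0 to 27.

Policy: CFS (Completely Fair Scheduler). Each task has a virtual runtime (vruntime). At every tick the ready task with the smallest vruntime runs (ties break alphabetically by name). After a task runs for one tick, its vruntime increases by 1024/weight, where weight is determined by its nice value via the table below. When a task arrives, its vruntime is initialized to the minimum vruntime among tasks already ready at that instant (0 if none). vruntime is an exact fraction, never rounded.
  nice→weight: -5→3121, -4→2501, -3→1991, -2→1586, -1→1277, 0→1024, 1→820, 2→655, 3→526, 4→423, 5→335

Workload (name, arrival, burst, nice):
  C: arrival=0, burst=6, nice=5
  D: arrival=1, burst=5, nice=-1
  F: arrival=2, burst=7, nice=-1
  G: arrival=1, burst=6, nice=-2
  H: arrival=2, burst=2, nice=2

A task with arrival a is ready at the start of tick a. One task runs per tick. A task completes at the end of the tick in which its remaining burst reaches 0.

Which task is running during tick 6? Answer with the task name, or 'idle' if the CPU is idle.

running at tick 6 = G

t=0: vr[C=0] → run C
t=1: vr[C=1024/335 D=1024/335 G=1024/335] → run C
t=2: vr[C=2048/335 D=1024/335 F=1024/335 G=1024/335 H=1024/335] → run D
t=3: vr[C=2048/335 D=1650688/427795 F=1024/335 G=1024/335 H=1024/335] → run F
t=4: vr[C=2048/335 D=1650688/427795 F=1650688/427795 G=1024/335 H=1024/335] → run G
t=5: vr[C=2048/335 D=1650688/427795 F=1650688/427795 G=983552/265655 H=1024/335] → run H
t=6: vr[C=2048/335 D=1650688/427795 F=1650688/427795 G=983552/265655 H=202752/43885] → run G
t=7: vr[C=2048/335 D=1650688/427795 F=1650688/427795 G=1155072/265655 H=202752/43885] → run D
t=8: vr[C=2048/335 D=1993728/427795 F=1650688/427795 G=1155072/265655 H=202752/43885] → run F
t=9: vr[C=2048/335 D=1993728/427795 F=1993728/427795 G=1155072/265655 H=202752/43885] → run G
t=10: vr[C=2048/335 D=1993728/427795 F=1993728/427795 G=1326592/265655 H=202752/43885] → run H
t=11: vr[C=2048/335 D=1993728/427795 F=1993728/427795 G=1326592/265655] → run D
t=12: vr[C=2048/335 D=2336768/427795 F=1993728/427795 G=1326592/265655] → run F
t=13: vr[C=2048/335 D=2336768/427795 F=2336768/427795 G=1326592/265655] → run G
t=14: vr[C=2048/335 D=2336768/427795 F=2336768/427795 G=1498112/265655] → run D
t=15: vr[C=2048/335 D=2679808/427795 F=2336768/427795 G=1498112/265655] → run F
t=16: vr[C=2048/335 D=2679808/427795 F=2679808/427795 G=1498112/265655] → run G
t=17: vr[C=2048/335 D=2679808/427795 F=2679808/427795 G=1669632/265655] → run C
t=18: vr[C=3072/335 D=2679808/427795 F=2679808/427795 G=1669632/265655] → run D
t=19: vr[C=3072/335 F=2679808/427795 G=1669632/265655] → run F
t=20: vr[C=3072/335 F=3022848/427795 G=1669632/265655] → run G
t=21: vr[C=3072/335 F=3022848/427795] → run F
t=22: vr[C=3072/335 F=3365888/427795] → run F
t=23: vr[C=3072/335] → run C
t=24: vr[C=4096/335] → run C
t=25: vr[C=1024/67] → run C
t=26: (idle)
t=27: (idle)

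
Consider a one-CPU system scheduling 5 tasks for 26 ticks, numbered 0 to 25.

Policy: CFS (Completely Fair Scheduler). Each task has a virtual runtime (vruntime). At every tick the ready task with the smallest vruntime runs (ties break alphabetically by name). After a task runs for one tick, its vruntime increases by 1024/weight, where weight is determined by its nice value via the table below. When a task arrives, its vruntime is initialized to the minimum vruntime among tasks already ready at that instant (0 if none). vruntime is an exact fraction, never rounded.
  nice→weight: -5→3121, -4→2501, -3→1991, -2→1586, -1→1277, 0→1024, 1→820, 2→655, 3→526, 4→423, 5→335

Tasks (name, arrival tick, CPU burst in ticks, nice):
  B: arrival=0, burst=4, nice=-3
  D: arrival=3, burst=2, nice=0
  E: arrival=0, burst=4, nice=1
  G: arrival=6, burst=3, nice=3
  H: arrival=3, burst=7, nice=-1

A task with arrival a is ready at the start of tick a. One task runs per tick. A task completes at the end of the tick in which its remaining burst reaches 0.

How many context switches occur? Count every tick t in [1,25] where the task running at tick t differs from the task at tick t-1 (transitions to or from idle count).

t=0: vr[B=0 E=0] → run B
t=1: vr[B=1024/1991 E=0] → run E
t=2: vr[B=1024/1991 E=256/205] → run B
t=3: vr[B=2048/1991 D=2048/1991 E=256/205 H=2048/1991] → run B
t=4: vr[B=3072/1991 D=2048/1991 E=256/205 H=2048/1991] → run D
t=5: vr[B=3072/1991 D=4039/1991 E=256/205 H=2048/1991] → run H
t=6: vr[B=3072/1991 D=4039/1991 E=256/205 G=256/205 H=4654080/2542507] → run E
t=7: vr[B=3072/1991 D=4039/1991 E=512/205 G=256/205 H=4654080/2542507] → run G
t=8: vr[B=3072/1991 D=4039/1991 E=512/205 G=172288/53915 H=4654080/2542507] → run B
t=9: vr[D=4039/1991 E=512/205 G=172288/53915 H=4654080/2542507] → run H
t=10: vr[D=4039/1991 E=512/205 G=172288/53915 H=6692864/2542507] → run D
t=11: vr[E=512/205 G=172288/53915 H=6692864/2542507] → run E
t=12: vr[E=768/205 G=172288/53915 H=6692864/2542507] → run H
t=13: vr[E=768/205 G=172288/53915 H=8731648/2542507] → run G
t=14: vr[E=768/205 G=277248/53915 H=8731648/2542507] → run H
t=15: vr[E=768/205 G=277248/53915 H=10770432/2542507] → run E
t=16: vr[G=277248/53915 H=10770432/2542507] → run H
t=17: vr[G=277248/53915 H=12809216/2542507] → run H
t=18: vr[G=277248/53915 H=14848000/2542507] → run G
t=19: vr[H=14848000/2542507] → run H
t=20: (idle)
t=21: (idle)
t=22: (idle)
t=23: (idle)
t=24: (idle)
t=25: (idle)

context switches = 18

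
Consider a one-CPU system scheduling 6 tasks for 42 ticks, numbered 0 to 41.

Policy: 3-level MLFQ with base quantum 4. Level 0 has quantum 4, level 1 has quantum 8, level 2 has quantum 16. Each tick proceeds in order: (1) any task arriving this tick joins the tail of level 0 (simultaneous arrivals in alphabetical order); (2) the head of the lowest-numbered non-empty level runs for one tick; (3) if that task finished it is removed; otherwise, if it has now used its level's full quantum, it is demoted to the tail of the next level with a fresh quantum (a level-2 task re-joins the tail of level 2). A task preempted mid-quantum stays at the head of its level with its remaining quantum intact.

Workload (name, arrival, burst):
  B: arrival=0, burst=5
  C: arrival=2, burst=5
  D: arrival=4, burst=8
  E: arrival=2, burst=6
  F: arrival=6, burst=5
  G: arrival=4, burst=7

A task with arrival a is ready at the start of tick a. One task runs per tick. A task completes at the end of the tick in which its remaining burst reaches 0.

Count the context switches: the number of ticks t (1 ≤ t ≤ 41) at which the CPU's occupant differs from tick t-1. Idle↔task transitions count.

context switches = 12

t=0: L0/L1/L2 = B/-/- → run B
t=1: L0/L1/L2 = B/-/- → run B
t=2: L0/L1/L2 = BCE/-/- → run B
t=3: L0/L1/L2 = BCE/-/- → run B
t=4: L0/L1/L2 = CEDG/B/- → run C
t=5: L0/L1/L2 = CEDG/B/- → run C
t=6: L0/L1/L2 = CEDGF/B/- → run C
t=7: L0/L1/L2 = CEDGF/B/- → run C
t=8: L0/L1/L2 = EDGF/BC/- → run E
t=9: L0/L1/L2 = EDGF/BC/- → run E
t=10: L0/L1/L2 = EDGF/BC/- → run E
t=11: L0/L1/L2 = EDGF/BC/- → run E
t=12: L0/L1/L2 = DGF/BCE/- → run D
t=13: L0/L1/L2 = DGF/BCE/- → run D
t=14: L0/L1/L2 = DGF/BCE/- → run D
t=15: L0/L1/L2 = DGF/BCE/- → run D
t=16: L0/L1/L2 = GF/BCED/- → run G
t=17: L0/L1/L2 = GF/BCED/- → run G
t=18: L0/L1/L2 = GF/BCED/- → run G
t=19: L0/L1/L2 = GF/BCED/- → run G
t=20: L0/L1/L2 = F/BCEDG/- → run F
t=21: L0/L1/L2 = F/BCEDG/- → run F
t=22: L0/L1/L2 = F/BCEDG/- → run F
t=23: L0/L1/L2 = F/BCEDG/- → run F
t=24: L0/L1/L2 = -/BCEDGF/- → run B
t=25: L0/L1/L2 = -/CEDGF/- → run C
t=26: L0/L1/L2 = -/EDGF/- → run E
t=27: L0/L1/L2 = -/EDGF/- → run E
t=28: L0/L1/L2 = -/DGF/- → run D
t=29: L0/L1/L2 = -/DGF/- → run D
t=30: L0/L1/L2 = -/DGF/- → run D
t=31: L0/L1/L2 = -/DGF/- → run D
t=32: L0/L1/L2 = -/GF/- → run G
t=33: L0/L1/L2 = -/GF/- → run G
t=34: L0/L1/L2 = -/GF/- → run G
t=35: L0/L1/L2 = -/F/- → run F
t=36: (idle)
t=37: (idle)
t=38: (idle)
t=39: (idle)
t=40: (idle)
t=41: (idle)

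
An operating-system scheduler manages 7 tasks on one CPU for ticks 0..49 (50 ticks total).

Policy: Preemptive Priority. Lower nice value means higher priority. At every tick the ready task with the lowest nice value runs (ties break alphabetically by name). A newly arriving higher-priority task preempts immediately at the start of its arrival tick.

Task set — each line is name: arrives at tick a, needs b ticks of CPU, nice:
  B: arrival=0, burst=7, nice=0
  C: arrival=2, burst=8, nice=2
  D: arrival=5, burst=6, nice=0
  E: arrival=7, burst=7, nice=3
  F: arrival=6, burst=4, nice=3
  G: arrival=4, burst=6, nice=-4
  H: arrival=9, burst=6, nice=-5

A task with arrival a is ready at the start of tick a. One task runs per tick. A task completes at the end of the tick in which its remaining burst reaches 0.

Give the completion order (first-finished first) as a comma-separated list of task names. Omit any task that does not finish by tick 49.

completion order = H, G, B, D, C, E, F

t=0: ready={B} → run B
t=1: ready={B} → run B
t=2: ready={B,C} → run B
t=3: ready={B,C} → run B
t=4: ready={B,C,G} → run G
t=5: ready={B,C,D,G} → run G
t=6: ready={B,C,D,F,G} → run G
t=7: ready={B,C,D,E,F,G} → run G
t=8: ready={B,C,D,E,F,G} → run G
t=9: ready={B,C,D,E,F,G,H} → run H
t=10: ready={B,C,D,E,F,G,H} → run H
t=11: ready={B,C,D,E,F,G,H} → run H
t=12: ready={B,C,D,E,F,G,H} → run H
t=13: ready={B,C,D,E,F,G,H} → run H
t=14: ready={B,C,D,E,F,G,H} → run H
t=15: ready={B,C,D,E,F,G} → run G
t=16: ready={B,C,D,E,F} → run B
t=17: ready={B,C,D,E,F} → run B
t=18: ready={B,C,D,E,F} → run B
t=19: ready={C,D,E,F} → run D
t=20: ready={C,D,E,F} → run D
t=21: ready={C,D,E,F} → run D
t=22: ready={C,D,E,F} → run D
t=23: ready={C,D,E,F} → run D
t=24: ready={C,D,E,F} → run D
t=25: ready={C,E,F} → run C
t=26: ready={C,E,F} → run C
t=27: ready={C,E,F} → run C
t=28: ready={C,E,F} → run C
t=29: ready={C,E,F} → run C
t=30: ready={C,E,F} → run C
t=31: ready={C,E,F} → run C
t=32: ready={C,E,F} → run C
t=33: ready={E,F} → run E
t=34: ready={E,F} → run E
t=35: ready={E,F} → run E
t=36: ready={E,F} → run E
t=37: ready={E,F} → run E
t=38: ready={E,F} → run E
t=39: ready={E,F} → run E
t=40: ready={F} → run F
t=41: ready={F} → run F
t=42: ready={F} → run F
t=43: ready={F} → run F
t=44: (idle)
t=45: (idle)
t=46: (idle)
t=47: (idle)
t=48: (idle)
t=49: (idle)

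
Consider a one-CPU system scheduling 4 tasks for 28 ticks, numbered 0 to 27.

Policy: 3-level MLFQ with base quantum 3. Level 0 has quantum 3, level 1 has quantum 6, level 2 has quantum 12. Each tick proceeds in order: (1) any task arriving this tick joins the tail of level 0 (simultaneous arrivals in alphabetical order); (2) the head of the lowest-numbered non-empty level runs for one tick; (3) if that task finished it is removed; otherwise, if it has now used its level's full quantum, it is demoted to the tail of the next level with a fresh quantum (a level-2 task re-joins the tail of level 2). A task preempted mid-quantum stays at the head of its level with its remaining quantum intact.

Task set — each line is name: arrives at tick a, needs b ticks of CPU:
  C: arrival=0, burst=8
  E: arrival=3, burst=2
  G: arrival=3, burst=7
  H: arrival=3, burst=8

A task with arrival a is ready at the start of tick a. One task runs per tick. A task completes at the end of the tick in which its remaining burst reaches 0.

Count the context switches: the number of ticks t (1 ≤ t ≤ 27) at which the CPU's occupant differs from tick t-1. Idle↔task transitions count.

context switches = 7

t=0: L0/L1/L2 = C/-/- → run C
t=1: L0/L1/L2 = C/-/- → run C
t=2: L0/L1/L2 = C/-/- → run C
t=3: L0/L1/L2 = EGH/C/- → run E
t=4: L0/L1/L2 = EGH/C/- → run E
t=5: L0/L1/L2 = GH/C/- → run G
t=6: L0/L1/L2 = GH/C/- → run G
t=7: L0/L1/L2 = GH/C/- → run G
t=8: L0/L1/L2 = H/CG/- → run H
t=9: L0/L1/L2 = H/CG/- → run H
t=10: L0/L1/L2 = H/CG/- → run H
t=11: L0/L1/L2 = -/CGH/- → run C
t=12: L0/L1/L2 = -/CGH/- → run C
t=13: L0/L1/L2 = -/CGH/- → run C
t=14: L0/L1/L2 = -/CGH/- → run C
t=15: L0/L1/L2 = -/CGH/- → run C
t=16: L0/L1/L2 = -/GH/- → run G
t=17: L0/L1/L2 = -/GH/- → run G
t=18: L0/L1/L2 = -/GH/- → run G
t=19: L0/L1/L2 = -/GH/- → run G
t=20: L0/L1/L2 = -/H/- → run H
t=21: L0/L1/L2 = -/H/- → run H
t=22: L0/L1/L2 = -/H/- → run H
t=23: L0/L1/L2 = -/H/- → run H
t=24: L0/L1/L2 = -/H/- → run H
t=25: (idle)
t=26: (idle)
t=27: (idle)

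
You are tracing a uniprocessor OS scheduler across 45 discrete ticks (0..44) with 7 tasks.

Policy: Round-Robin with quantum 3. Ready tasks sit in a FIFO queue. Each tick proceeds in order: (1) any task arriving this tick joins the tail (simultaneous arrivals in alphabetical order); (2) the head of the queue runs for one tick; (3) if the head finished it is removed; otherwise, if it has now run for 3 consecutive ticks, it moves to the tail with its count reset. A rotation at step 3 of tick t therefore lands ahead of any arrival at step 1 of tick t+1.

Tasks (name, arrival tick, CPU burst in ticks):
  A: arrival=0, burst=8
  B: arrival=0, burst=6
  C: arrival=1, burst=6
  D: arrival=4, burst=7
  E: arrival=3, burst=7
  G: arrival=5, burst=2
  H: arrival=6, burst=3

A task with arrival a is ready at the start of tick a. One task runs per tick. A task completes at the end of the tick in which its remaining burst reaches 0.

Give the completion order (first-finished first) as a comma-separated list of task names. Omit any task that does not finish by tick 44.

completion order = G, B, H, C, A, E, D

t=0: queue=[A,B] q_used=0 → run A
t=1: queue=[A,B,C] q_used=1 → run A
t=2: queue=[A,B,C] q_used=2 → run A
t=3: queue=[B,C,A,E] q_used=0 → run B
t=4: queue=[B,C,A,E,D] q_used=1 → run B
t=5: queue=[B,C,A,E,D,G] q_used=2 → run B
t=6: queue=[C,A,E,D,G,B,H] q_used=0 → run C
t=7: queue=[C,A,E,D,G,B,H] q_used=1 → run C
t=8: queue=[C,A,E,D,G,B,H] q_used=2 → run C
t=9: queue=[A,E,D,G,B,H,C] q_used=0 → run A
t=10: queue=[A,E,D,G,B,H,C] q_used=1 → run A
t=11: queue=[A,E,D,G,B,H,C] q_used=2 → run A
t=12: queue=[E,D,G,B,H,C,A] q_used=0 → run E
t=13: queue=[E,D,G,B,H,C,A] q_used=1 → run E
t=14: queue=[E,D,G,B,H,C,A] q_used=2 → run E
t=15: queue=[D,G,B,H,C,A,E] q_used=0 → run D
t=16: queue=[D,G,B,H,C,A,E] q_used=1 → run D
t=17: queue=[D,G,B,H,C,A,E] q_used=2 → run D
t=18: queue=[G,B,H,C,A,E,D] q_used=0 → run G
t=19: queue=[G,B,H,C,A,E,D] q_used=1 → run G
t=20: queue=[B,H,C,A,E,D] q_used=0 → run B
t=21: queue=[B,H,C,A,E,D] q_used=1 → run B
t=22: queue=[B,H,C,A,E,D] q_used=2 → run B
t=23: queue=[H,C,A,E,D] q_used=0 → run H
t=24: queue=[H,C,A,E,D] q_used=1 → run H
t=25: queue=[H,C,A,E,D] q_used=2 → run H
t=26: queue=[C,A,E,D] q_used=0 → run C
t=27: queue=[C,A,E,D] q_used=1 → run C
t=28: queue=[C,A,E,D] q_used=2 → run C
t=29: queue=[A,E,D] q_used=0 → run A
t=30: queue=[A,E,D] q_used=1 → run A
t=31: queue=[E,D] q_used=0 → run E
t=32: queue=[E,D] q_used=1 → run E
t=33: queue=[E,D] q_used=2 → run E
t=34: queue=[D,E] q_used=0 → run D
t=35: queue=[D,E] q_used=1 → run D
t=36: queue=[D,E] q_used=2 → run D
t=37: queue=[E,D] q_used=0 → run E
t=38: queue=[D] q_used=0 → run D
t=39: (idle)
t=40: (idle)
t=41: (idle)
t=42: (idle)
t=43: (idle)
t=44: (idle)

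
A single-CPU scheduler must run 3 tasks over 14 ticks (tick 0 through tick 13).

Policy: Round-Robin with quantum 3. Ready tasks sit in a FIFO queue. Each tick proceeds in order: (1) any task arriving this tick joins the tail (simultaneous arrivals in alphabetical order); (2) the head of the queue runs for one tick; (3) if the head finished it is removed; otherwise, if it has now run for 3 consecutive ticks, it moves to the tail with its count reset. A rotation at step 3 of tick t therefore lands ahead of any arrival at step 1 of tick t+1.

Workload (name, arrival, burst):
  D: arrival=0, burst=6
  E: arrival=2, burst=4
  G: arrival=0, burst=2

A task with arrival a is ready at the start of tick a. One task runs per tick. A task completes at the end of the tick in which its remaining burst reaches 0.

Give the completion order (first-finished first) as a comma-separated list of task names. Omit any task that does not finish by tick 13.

completion order = G, D, E

t=0: queue=[D,G] q_used=0 → run D
t=1: queue=[D,G] q_used=1 → run D
t=2: queue=[D,G,E] q_used=2 → run D
t=3: queue=[G,E,D] q_used=0 → run G
t=4: queue=[G,E,D] q_used=1 → run G
t=5: queue=[E,D] q_used=0 → run E
t=6: queue=[E,D] q_used=1 → run E
t=7: queue=[E,D] q_used=2 → run E
t=8: queue=[D,E] q_used=0 → run D
t=9: queue=[D,E] q_used=1 → run D
t=10: queue=[D,E] q_used=2 → run D
t=11: queue=[E] q_used=0 → run E
t=12: (idle)
t=13: (idle)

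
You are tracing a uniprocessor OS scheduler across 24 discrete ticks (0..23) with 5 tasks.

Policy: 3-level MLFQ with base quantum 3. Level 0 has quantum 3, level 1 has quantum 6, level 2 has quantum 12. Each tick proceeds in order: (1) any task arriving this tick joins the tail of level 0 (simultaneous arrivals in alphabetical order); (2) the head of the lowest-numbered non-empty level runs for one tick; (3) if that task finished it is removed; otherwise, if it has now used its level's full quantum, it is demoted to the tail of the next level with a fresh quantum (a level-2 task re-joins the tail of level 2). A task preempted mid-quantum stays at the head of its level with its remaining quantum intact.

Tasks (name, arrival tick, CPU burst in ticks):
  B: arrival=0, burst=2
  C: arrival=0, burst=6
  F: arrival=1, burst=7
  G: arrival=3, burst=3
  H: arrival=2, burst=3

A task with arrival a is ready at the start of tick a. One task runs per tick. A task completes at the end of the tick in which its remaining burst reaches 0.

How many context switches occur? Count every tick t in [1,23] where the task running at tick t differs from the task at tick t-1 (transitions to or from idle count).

t=0: L0/L1/L2 = BC/-/- → run B
t=1: L0/L1/L2 = BCF/-/- → run B
t=2: L0/L1/L2 = CFH/-/- → run C
t=3: L0/L1/L2 = CFHG/-/- → run C
t=4: L0/L1/L2 = CFHG/-/- → run C
t=5: L0/L1/L2 = FHG/C/- → run F
t=6: L0/L1/L2 = FHG/C/- → run F
t=7: L0/L1/L2 = FHG/C/- → run F
t=8: L0/L1/L2 = HG/CF/- → run H
t=9: L0/L1/L2 = HG/CF/- → run H
t=10: L0/L1/L2 = HG/CF/- → run H
t=11: L0/L1/L2 = G/CF/- → run G
t=12: L0/L1/L2 = G/CF/- → run G
t=13: L0/L1/L2 = G/CF/- → run G
t=14: L0/L1/L2 = -/CF/- → run C
t=15: L0/L1/L2 = -/CF/- → run C
t=16: L0/L1/L2 = -/CF/- → run C
t=17: L0/L1/L2 = -/F/- → run F
t=18: L0/L1/L2 = -/F/- → run F
t=19: L0/L1/L2 = -/F/- → run F
t=20: L0/L1/L2 = -/F/- → run F
t=21: (idle)
t=22: (idle)
t=23: (idle)

context switches = 7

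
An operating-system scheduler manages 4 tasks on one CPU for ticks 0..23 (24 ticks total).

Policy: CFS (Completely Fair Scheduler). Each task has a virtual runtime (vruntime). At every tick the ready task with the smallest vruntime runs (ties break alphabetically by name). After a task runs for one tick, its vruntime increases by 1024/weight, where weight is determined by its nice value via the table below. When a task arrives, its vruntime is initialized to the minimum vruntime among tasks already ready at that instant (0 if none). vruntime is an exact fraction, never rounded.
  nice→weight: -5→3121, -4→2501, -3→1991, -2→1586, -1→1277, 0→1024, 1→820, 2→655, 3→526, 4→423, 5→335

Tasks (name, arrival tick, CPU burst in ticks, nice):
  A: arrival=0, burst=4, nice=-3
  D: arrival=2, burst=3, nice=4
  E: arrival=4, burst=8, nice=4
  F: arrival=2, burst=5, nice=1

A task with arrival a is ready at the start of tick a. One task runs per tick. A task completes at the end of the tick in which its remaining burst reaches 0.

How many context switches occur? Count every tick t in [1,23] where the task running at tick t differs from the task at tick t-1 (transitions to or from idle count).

context switches = 13

t=0: vr[A=0] → run A
t=1: vr[A=1024/1991] → run A
t=2: vr[A=2048/1991 D=2048/1991 F=2048/1991] → run A
t=3: vr[A=3072/1991 D=2048/1991 F=2048/1991] → run D
t=4: vr[A=3072/1991 D=2905088/842193 E=2048/1991 F=2048/1991] → run E
t=5: vr[A=3072/1991 D=2905088/842193 E=2905088/842193 F=2048/1991] → run F
t=6: vr[A=3072/1991 D=2905088/842193 E=2905088/842193 F=929536/408155] → run A
t=7: vr[D=2905088/842193 E=2905088/842193 F=929536/408155] → run F
t=8: vr[D=2905088/842193 E=2905088/842193 F=1439232/408155] → run D
t=9: vr[D=4943872/842193 E=2905088/842193 F=1439232/408155] → run E
t=10: vr[D=4943872/842193 E=4943872/842193 F=1439232/408155] → run F
t=11: vr[D=4943872/842193 E=4943872/842193 F=1948928/408155] → run F
t=12: vr[D=4943872/842193 E=4943872/842193 F=2458624/408155] → run D
t=13: vr[E=4943872/842193 F=2458624/408155] → run E
t=14: vr[E=2327552/280731 F=2458624/408155] → run F
t=15: vr[E=2327552/280731] → run E
t=16: vr[E=9021440/842193] → run E
t=17: vr[E=11060224/842193] → run E
t=18: vr[E=4366336/280731] → run E
t=19: vr[E=15137792/842193] → run E
t=20: (idle)
t=21: (idle)
t=22: (idle)
t=23: (idle)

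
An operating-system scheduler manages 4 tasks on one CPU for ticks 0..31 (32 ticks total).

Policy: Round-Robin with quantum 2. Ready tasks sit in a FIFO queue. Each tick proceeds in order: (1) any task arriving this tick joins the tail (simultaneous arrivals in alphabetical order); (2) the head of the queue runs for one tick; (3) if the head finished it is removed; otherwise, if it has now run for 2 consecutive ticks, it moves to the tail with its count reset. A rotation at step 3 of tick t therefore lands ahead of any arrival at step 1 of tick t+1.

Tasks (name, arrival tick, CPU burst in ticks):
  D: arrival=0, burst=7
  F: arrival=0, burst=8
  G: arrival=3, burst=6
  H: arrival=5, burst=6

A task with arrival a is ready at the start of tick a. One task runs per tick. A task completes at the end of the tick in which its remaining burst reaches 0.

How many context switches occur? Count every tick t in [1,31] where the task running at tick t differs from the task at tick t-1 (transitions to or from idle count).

context switches = 14

t=0: queue=[D,F] q_used=0 → run D
t=1: queue=[D,F] q_used=1 → run D
t=2: queue=[F,D] q_used=0 → run F
t=3: queue=[F,D,G] q_used=1 → run F
t=4: queue=[D,G,F] q_used=0 → run D
t=5: queue=[D,G,F,H] q_used=1 → run D
t=6: queue=[G,F,H,D] q_used=0 → run G
t=7: queue=[G,F,H,D] q_used=1 → run G
t=8: queue=[F,H,D,G] q_used=0 → run F
t=9: queue=[F,H,D,G] q_used=1 → run F
t=10: queue=[H,D,G,F] q_used=0 → run H
t=11: queue=[H,D,G,F] q_used=1 → run H
t=12: queue=[D,G,F,H] q_used=0 → run D
t=13: queue=[D,G,F,H] q_used=1 → run D
t=14: queue=[G,F,H,D] q_used=0 → run G
t=15: queue=[G,F,H,D] q_used=1 → run G
t=16: queue=[F,H,D,G] q_used=0 → run F
t=17: queue=[F,H,D,G] q_used=1 → run F
t=18: queue=[H,D,G,F] q_used=0 → run H
t=19: queue=[H,D,G,F] q_used=1 → run H
t=20: queue=[D,G,F,H] q_used=0 → run D
t=21: queue=[G,F,H] q_used=0 → run G
t=22: queue=[G,F,H] q_used=1 → run G
t=23: queue=[F,H] q_used=0 → run F
t=24: queue=[F,H] q_used=1 → run F
t=25: queue=[H] q_used=0 → run H
t=26: queue=[H] q_used=1 → run H
t=27: (idle)
t=28: (idle)
t=29: (idle)
t=30: (idle)
t=31: (idle)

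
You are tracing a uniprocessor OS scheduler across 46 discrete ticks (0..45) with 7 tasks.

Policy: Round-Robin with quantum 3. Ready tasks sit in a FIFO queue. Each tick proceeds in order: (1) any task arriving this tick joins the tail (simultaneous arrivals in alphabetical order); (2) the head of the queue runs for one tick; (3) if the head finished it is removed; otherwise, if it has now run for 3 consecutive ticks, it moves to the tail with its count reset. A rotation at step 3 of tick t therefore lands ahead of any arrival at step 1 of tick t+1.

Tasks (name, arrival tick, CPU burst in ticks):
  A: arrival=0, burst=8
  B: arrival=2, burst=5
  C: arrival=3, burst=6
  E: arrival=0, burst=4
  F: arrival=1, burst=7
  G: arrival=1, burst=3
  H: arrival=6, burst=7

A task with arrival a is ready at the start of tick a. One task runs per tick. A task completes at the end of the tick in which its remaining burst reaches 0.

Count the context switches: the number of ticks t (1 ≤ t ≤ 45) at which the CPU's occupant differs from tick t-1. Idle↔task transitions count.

context switches = 16

t=0: queue=[A,E] q_used=0 → run A
t=1: queue=[A,E,F,G] q_used=1 → run A
t=2: queue=[A,E,F,G,B] q_used=2 → run A
t=3: queue=[E,F,G,B,A,C] q_used=0 → run E
t=4: queue=[E,F,G,B,A,C] q_used=1 → run E
t=5: queue=[E,F,G,B,A,C] q_used=2 → run E
t=6: queue=[F,G,B,A,C,E,H] q_used=0 → run F
t=7: queue=[F,G,B,A,C,E,H] q_used=1 → run F
t=8: queue=[F,G,B,A,C,E,H] q_used=2 → run F
t=9: queue=[G,B,A,C,E,H,F] q_used=0 → run G
t=10: queue=[G,B,A,C,E,H,F] q_used=1 → run G
t=11: queue=[G,B,A,C,E,H,F] q_used=2 → run G
t=12: queue=[B,A,C,E,H,F] q_used=0 → run B
t=13: queue=[B,A,C,E,H,F] q_used=1 → run B
t=14: queue=[B,A,C,E,H,F] q_used=2 → run B
t=15: queue=[A,C,E,H,F,B] q_used=0 → run A
t=16: queue=[A,C,E,H,F,B] q_used=1 → run A
t=17: queue=[A,C,E,H,F,B] q_used=2 → run A
t=18: queue=[C,E,H,F,B,A] q_used=0 → run C
t=19: queue=[C,E,H,F,B,A] q_used=1 → run C
t=20: queue=[C,E,H,F,B,A] q_used=2 → run C
t=21: queue=[E,H,F,B,A,C] q_used=0 → run E
t=22: queue=[H,F,B,A,C] q_used=0 → run H
t=23: queue=[H,F,B,A,C] q_used=1 → run H
t=24: queue=[H,F,B,A,C] q_used=2 → run H
t=25: queue=[F,B,A,C,H] q_used=0 → run F
t=26: queue=[F,B,A,C,H] q_used=1 → run F
t=27: queue=[F,B,A,C,H] q_used=2 → run F
t=28: queue=[B,A,C,H,F] q_used=0 → run B
t=29: queue=[B,A,C,H,F] q_used=1 → run B
t=30: queue=[A,C,H,F] q_used=0 → run A
t=31: queue=[A,C,H,F] q_used=1 → run A
t=32: queue=[C,H,F] q_used=0 → run C
t=33: queue=[C,H,F] q_used=1 → run C
t=34: queue=[C,H,F] q_used=2 → run C
t=35: queue=[H,F] q_used=0 → run H
t=36: queue=[H,F] q_used=1 → run H
t=37: queue=[H,F] q_used=2 → run H
t=38: queue=[F,H] q_used=0 → run F
t=39: queue=[H] q_used=0 → run H
t=40: (idle)
t=41: (idle)
t=42: (idle)
t=43: (idle)
t=44: (idle)
t=45: (idle)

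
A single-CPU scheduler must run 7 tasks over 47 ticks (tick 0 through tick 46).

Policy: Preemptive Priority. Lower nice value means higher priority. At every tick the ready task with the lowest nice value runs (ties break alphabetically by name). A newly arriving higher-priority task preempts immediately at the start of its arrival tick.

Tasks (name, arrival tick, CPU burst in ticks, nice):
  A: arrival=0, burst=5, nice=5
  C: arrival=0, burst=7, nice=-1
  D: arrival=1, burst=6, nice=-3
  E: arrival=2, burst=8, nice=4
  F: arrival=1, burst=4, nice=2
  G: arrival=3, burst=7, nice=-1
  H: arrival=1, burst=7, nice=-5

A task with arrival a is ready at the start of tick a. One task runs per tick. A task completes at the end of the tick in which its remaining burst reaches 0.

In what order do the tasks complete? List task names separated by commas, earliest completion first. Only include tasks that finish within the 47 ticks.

t=0: ready={A,C} → run C
t=1: ready={A,C,D,F,H} → run H
t=2: ready={A,C,D,E,F,H} → run H
t=3: ready={A,C,D,E,F,G,H} → run H
t=4: ready={A,C,D,E,F,G,H} → run H
t=5: ready={A,C,D,E,F,G,H} → run H
t=6: ready={A,C,D,E,F,G,H} → run H
t=7: ready={A,C,D,E,F,G,H} → run H
t=8: ready={A,C,D,E,F,G} → run D
t=9: ready={A,C,D,E,F,G} → run D
t=10: ready={A,C,D,E,F,G} → run D
t=11: ready={A,C,D,E,F,G} → run D
t=12: ready={A,C,D,E,F,G} → run D
t=13: ready={A,C,D,E,F,G} → run D
t=14: ready={A,C,E,F,G} → run C
t=15: ready={A,C,E,F,G} → run C
t=16: ready={A,C,E,F,G} → run C
t=17: ready={A,C,E,F,G} → run C
t=18: ready={A,C,E,F,G} → run C
t=19: ready={A,C,E,F,G} → run C
t=20: ready={A,E,F,G} → run G
t=21: ready={A,E,F,G} → run G
t=22: ready={A,E,F,G} → run G
t=23: ready={A,E,F,G} → run G
t=24: ready={A,E,F,G} → run G
t=25: ready={A,E,F,G} → run G
t=26: ready={A,E,F,G} → run G
t=27: ready={A,E,F} → run F
t=28: ready={A,E,F} → run F
t=29: ready={A,E,F} → run F
t=30: ready={A,E,F} → run F
t=31: ready={A,E} → run E
t=32: ready={A,E} → run E
t=33: ready={A,E} → run E
t=34: ready={A,E} → run E
t=35: ready={A,E} → run E
t=36: ready={A,E} → run E
t=37: ready={A,E} → run E
t=38: ready={A,E} → run E
t=39: ready={A} → run A
t=40: ready={A} → run A
t=41: ready={A} → run A
t=42: ready={A} → run A
t=43: ready={A} → run A
t=44: (idle)
t=45: (idle)
t=46: (idle)

completion order = H, D, C, G, F, E, A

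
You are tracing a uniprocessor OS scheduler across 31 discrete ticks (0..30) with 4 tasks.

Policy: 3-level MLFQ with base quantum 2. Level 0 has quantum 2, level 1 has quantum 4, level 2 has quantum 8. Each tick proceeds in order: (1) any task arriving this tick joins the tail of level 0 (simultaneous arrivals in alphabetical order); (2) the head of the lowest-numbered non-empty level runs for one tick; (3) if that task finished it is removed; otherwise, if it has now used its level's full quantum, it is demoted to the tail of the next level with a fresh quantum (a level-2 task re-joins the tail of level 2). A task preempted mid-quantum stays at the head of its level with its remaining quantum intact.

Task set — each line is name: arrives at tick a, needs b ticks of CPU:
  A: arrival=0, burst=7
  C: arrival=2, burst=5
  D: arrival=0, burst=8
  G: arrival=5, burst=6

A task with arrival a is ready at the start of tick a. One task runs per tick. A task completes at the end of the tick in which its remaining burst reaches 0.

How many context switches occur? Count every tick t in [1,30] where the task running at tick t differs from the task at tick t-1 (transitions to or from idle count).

context switches = 10

t=0: L0/L1/L2 = AD/-/- → run A
t=1: L0/L1/L2 = AD/-/- → run A
t=2: L0/L1/L2 = DC/A/- → run D
t=3: L0/L1/L2 = DC/A/- → run D
t=4: L0/L1/L2 = C/AD/- → run C
t=5: L0/L1/L2 = CG/AD/- → run C
t=6: L0/L1/L2 = G/ADC/- → run G
t=7: L0/L1/L2 = G/ADC/- → run G
t=8: L0/L1/L2 = -/ADCG/- → run A
t=9: L0/L1/L2 = -/ADCG/- → run A
t=10: L0/L1/L2 = -/ADCG/- → run A
t=11: L0/L1/L2 = -/ADCG/- → run A
t=12: L0/L1/L2 = -/DCG/A → run D
t=13: L0/L1/L2 = -/DCG/A → run D
t=14: L0/L1/L2 = -/DCG/A → run D
t=15: L0/L1/L2 = -/DCG/A → run D
t=16: L0/L1/L2 = -/CG/AD → run C
t=17: L0/L1/L2 = -/CG/AD → run C
t=18: L0/L1/L2 = -/CG/AD → run C
t=19: L0/L1/L2 = -/G/AD → run G
t=20: L0/L1/L2 = -/G/AD → run G
t=21: L0/L1/L2 = -/G/AD → run G
t=22: L0/L1/L2 = -/G/AD → run G
t=23: L0/L1/L2 = -/-/AD → run A
t=24: L0/L1/L2 = -/-/D → run D
t=25: L0/L1/L2 = -/-/D → run D
t=26: (idle)
t=27: (idle)
t=28: (idle)
t=29: (idle)
t=30: (idle)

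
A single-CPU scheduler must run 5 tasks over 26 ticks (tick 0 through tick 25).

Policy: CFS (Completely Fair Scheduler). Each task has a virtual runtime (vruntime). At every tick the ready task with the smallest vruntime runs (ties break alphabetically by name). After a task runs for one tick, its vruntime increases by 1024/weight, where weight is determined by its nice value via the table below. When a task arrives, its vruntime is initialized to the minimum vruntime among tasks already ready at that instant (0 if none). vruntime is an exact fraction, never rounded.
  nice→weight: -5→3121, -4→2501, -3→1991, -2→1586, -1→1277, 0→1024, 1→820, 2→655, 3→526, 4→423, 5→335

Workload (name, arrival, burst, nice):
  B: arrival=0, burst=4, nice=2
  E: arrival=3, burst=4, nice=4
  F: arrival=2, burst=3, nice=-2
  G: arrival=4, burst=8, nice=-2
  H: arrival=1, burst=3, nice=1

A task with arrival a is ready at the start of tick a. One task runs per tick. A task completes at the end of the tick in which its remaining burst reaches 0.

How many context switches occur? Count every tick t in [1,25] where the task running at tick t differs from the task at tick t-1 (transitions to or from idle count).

t=0: vr[B=0] → run B
t=1: vr[B=1024/655 H=1024/655] → run B
t=2: vr[B=2048/655 F=1024/655 H=1024/655] → run F
t=3: vr[B=2048/655 E=1024/655 F=1147392/519415 H=1024/655] → run E
t=4: vr[B=2048/655 E=1103872/277065 F=1147392/519415 G=1024/655 H=1024/655] → run G
t=5: vr[B=2048/655 E=1103872/277065 F=1147392/519415 G=1147392/519415 H=1024/655] → run H
t=6: vr[B=2048/655 E=1103872/277065 F=1147392/519415 G=1147392/519415 H=15104/5371] → run F
t=7: vr[B=2048/655 E=1103872/277065 F=1482752/519415 G=1147392/519415 H=15104/5371] → run G
t=8: vr[B=2048/655 E=1103872/277065 F=1482752/519415 G=1482752/519415 H=15104/5371] → run H
t=9: vr[B=2048/655 E=1103872/277065 F=1482752/519415 G=1482752/519415 H=109056/26855] → run F
t=10: vr[B=2048/655 E=1103872/277065 G=1482752/519415 H=109056/26855] → run G
t=11: vr[B=2048/655 E=1103872/277065 G=1818112/519415 H=109056/26855] → run B
t=12: vr[B=3072/655 E=1103872/277065 G=1818112/519415 H=109056/26855] → run G
t=13: vr[B=3072/655 E=1103872/277065 G=2153472/519415 H=109056/26855] → run E
t=14: vr[B=3072/655 E=1774592/277065 G=2153472/519415 H=109056/26855] → run H
t=15: vr[B=3072/655 E=1774592/277065 G=2153472/519415] → run G
t=16: vr[B=3072/655 E=1774592/277065 G=2488832/519415] → run B
t=17: vr[E=1774592/277065 G=2488832/519415] → run G
t=18: vr[E=1774592/277065 G=2824192/519415] → run G
t=19: vr[E=1774592/277065 G=3159552/519415] → run G
t=20: vr[E=1774592/277065] → run E
t=21: vr[E=815104/92355] → run E
t=22: (idle)
t=23: (idle)
t=24: (idle)
t=25: (idle)

context switches = 18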